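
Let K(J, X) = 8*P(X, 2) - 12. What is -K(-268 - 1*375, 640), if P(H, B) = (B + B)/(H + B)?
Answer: 3836/321 ≈ 11.950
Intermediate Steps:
P(H, B) = 2*B/(B + H) (P(H, B) = (2*B)/(B + H) = 2*B/(B + H))
K(J, X) = -12 + 32/(2 + X) (K(J, X) = 8*(2*2/(2 + X)) - 12 = 8*(4/(2 + X)) - 12 = 32/(2 + X) - 12 = -12 + 32/(2 + X))
-K(-268 - 1*375, 640) = -4*(2 - 3*640)/(2 + 640) = -4*(2 - 1920)/642 = -4*(-1918)/642 = -1*(-3836/321) = 3836/321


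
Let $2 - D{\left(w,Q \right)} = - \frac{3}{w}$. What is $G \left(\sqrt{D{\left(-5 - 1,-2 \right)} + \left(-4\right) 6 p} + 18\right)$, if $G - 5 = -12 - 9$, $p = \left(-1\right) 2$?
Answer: $-288 - 24 \sqrt{22} \approx -400.57$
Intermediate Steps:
$p = -2$
$D{\left(w,Q \right)} = 2 + \frac{3}{w}$ ($D{\left(w,Q \right)} = 2 - - \frac{3}{w} = 2 + \frac{3}{w}$)
$G = -16$ ($G = 5 - 21 = -16$)
$G \left(\sqrt{D{\left(-5 - 1,-2 \right)} + \left(-4\right) 6 p} + 18\right) = - 16 \left(\sqrt{\left(2 + \frac{3}{-5 - 1}\right) + \left(-4\right) 6 \left(-2\right)} + 18\right) = - 16 \left(\sqrt{\left(2 + \frac{3}{-5 - 1}\right) - -48} + 18\right) = - 16 \left(\sqrt{\left(2 + \frac{3}{-6}\right) + 48} + 18\right) = - 16 \left(\sqrt{\left(2 + 3 \left(- \frac{1}{6}\right)\right) + 48} + 18\right) = - 16 \left(\sqrt{\left(2 - \frac{1}{2}\right) + 48} + 18\right) = - 16 \left(\sqrt{\frac{3}{2} + 48} + 18\right) = - 16 \left(\sqrt{\frac{99}{2}} + 18\right) = - 16 \left(\frac{3 \sqrt{22}}{2} + 18\right) = - 16 \left(18 + \frac{3 \sqrt{22}}{2}\right) = -288 - 24 \sqrt{22}$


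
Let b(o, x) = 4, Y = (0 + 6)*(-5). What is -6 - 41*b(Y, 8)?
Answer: -170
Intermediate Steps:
Y = -30 (Y = 6*(-5) = -30)
-6 - 41*b(Y, 8) = -6 - 41*4 = -6 - 164 = -170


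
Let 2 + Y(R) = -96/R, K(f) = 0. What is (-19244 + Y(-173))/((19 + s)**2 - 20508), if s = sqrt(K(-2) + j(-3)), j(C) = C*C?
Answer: 1664731/1732076 ≈ 0.96112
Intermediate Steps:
j(C) = C**2
s = 3 (s = sqrt(0 + (-3)**2) = sqrt(0 + 9) = sqrt(9) = 3)
Y(R) = -2 - 96/R
(-19244 + Y(-173))/((19 + s)**2 - 20508) = (-19244 + (-2 - 96/(-173)))/((19 + 3)**2 - 20508) = (-19244 + (-2 - 96*(-1/173)))/(22**2 - 20508) = (-19244 + (-2 + 96/173))/(484 - 20508) = (-19244 - 250/173)/(-20024) = -3329462/173*(-1/20024) = 1664731/1732076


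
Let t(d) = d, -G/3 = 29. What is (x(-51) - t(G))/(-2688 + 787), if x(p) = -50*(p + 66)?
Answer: 663/1901 ≈ 0.34876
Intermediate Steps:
G = -87 (G = -3*29 = -87)
x(p) = -3300 - 50*p (x(p) = -50*(66 + p) = -3300 - 50*p)
(x(-51) - t(G))/(-2688 + 787) = ((-3300 - 50*(-51)) - 1*(-87))/(-2688 + 787) = ((-3300 + 2550) + 87)/(-1901) = (-750 + 87)*(-1/1901) = -663*(-1/1901) = 663/1901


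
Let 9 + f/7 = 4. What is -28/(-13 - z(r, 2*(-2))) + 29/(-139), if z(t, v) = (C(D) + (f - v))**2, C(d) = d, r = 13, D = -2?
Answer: -14033/76589 ≈ -0.18322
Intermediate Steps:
f = -35 (f = -63 + 7*4 = -63 + 28 = -35)
z(t, v) = (-37 - v)**2 (z(t, v) = (-2 + (-35 - v))**2 = (-37 - v)**2)
-28/(-13 - z(r, 2*(-2))) + 29/(-139) = -28/(-13 - (37 + 2*(-2))**2) + 29/(-139) = -28/(-13 - (37 - 4)**2) + 29*(-1/139) = -28/(-13 - 1*33**2) - 29/139 = -28/(-13 - 1*1089) - 29/139 = -28/(-13 - 1089) - 29/139 = -28/(-1102) - 29/139 = -28*(-1/1102) - 29/139 = 14/551 - 29/139 = -14033/76589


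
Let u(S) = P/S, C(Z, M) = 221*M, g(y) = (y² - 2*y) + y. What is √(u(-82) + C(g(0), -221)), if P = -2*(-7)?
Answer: 2*I*√20525502/41 ≈ 221.0*I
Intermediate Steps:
g(y) = y² - y
P = 14
u(S) = 14/S
√(u(-82) + C(g(0), -221)) = √(14/(-82) + 221*(-221)) = √(14*(-1/82) - 48841) = √(-7/41 - 48841) = √(-2002488/41) = 2*I*√20525502/41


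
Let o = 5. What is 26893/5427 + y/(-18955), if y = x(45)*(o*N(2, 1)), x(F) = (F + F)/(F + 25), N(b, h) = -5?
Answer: 713903756/144016299 ≈ 4.9571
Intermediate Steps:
x(F) = 2*F/(25 + F) (x(F) = (2*F)/(25 + F) = 2*F/(25 + F))
y = -225/7 (y = (2*45/(25 + 45))*(5*(-5)) = (2*45/70)*(-25) = (2*45*(1/70))*(-25) = (9/7)*(-25) = -225/7 ≈ -32.143)
26893/5427 + y/(-18955) = 26893/5427 - 225/7/(-18955) = 26893*(1/5427) - 225/7*(-1/18955) = 26893/5427 + 45/26537 = 713903756/144016299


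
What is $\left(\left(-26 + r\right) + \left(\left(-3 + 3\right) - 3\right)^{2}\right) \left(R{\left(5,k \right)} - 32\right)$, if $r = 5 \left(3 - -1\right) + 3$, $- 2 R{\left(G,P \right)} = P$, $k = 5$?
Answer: $-207$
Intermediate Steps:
$R{\left(G,P \right)} = - \frac{P}{2}$
$r = 23$ ($r = 5 \left(3 + 1\right) + 3 = 5 \cdot 4 + 3 = 20 + 3 = 23$)
$\left(\left(-26 + r\right) + \left(\left(-3 + 3\right) - 3\right)^{2}\right) \left(R{\left(5,k \right)} - 32\right) = \left(\left(-26 + 23\right) + \left(\left(-3 + 3\right) - 3\right)^{2}\right) \left(\left(- \frac{1}{2}\right) 5 - 32\right) = \left(-3 + \left(0 - 3\right)^{2}\right) \left(- \frac{5}{2} - 32\right) = \left(-3 + \left(-3\right)^{2}\right) \left(- \frac{69}{2}\right) = \left(-3 + 9\right) \left(- \frac{69}{2}\right) = 6 \left(- \frac{69}{2}\right) = -207$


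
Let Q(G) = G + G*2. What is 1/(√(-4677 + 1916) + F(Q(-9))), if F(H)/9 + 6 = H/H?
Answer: -45/4786 - I*√2761/4786 ≈ -0.0094024 - 0.010979*I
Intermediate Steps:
Q(G) = 3*G (Q(G) = G + 2*G = 3*G)
F(H) = -45 (F(H) = -54 + 9*(H/H) = -54 + 9*1 = -54 + 9 = -45)
1/(√(-4677 + 1916) + F(Q(-9))) = 1/(√(-4677 + 1916) - 45) = 1/(√(-2761) - 45) = 1/(I*√2761 - 45) = 1/(-45 + I*√2761)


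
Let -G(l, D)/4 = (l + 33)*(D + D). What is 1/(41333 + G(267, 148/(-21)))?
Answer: 7/407731 ≈ 1.7168e-5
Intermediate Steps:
G(l, D) = -8*D*(33 + l) (G(l, D) = -4*(l + 33)*(D + D) = -4*(33 + l)*2*D = -8*D*(33 + l))
1/(41333 + G(267, 148/(-21))) = 1/(41333 - 8*148/(-21)*(33 + 267)) = 1/(41333 - 8*148*(-1/21)*300) = 1/(41333 - 8*(-148/21)*300) = 1/(41333 + 118400/7) = 1/(407731/7) = 7/407731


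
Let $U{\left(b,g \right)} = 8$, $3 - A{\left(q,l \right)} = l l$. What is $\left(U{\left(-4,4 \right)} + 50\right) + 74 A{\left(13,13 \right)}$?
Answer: $-12226$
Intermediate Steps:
$A{\left(q,l \right)} = 3 - l^{2}$ ($A{\left(q,l \right)} = 3 - l l = 3 - l^{2}$)
$\left(U{\left(-4,4 \right)} + 50\right) + 74 A{\left(13,13 \right)} = \left(8 + 50\right) + 74 \left(3 - 13^{2}\right) = 58 + 74 \left(3 - 169\right) = 58 + 74 \left(-166\right) = 58 - 12284 = -12226$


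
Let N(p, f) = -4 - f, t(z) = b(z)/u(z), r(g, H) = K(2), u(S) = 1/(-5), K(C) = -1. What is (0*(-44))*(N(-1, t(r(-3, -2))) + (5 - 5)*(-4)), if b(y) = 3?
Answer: 0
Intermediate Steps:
u(S) = -⅕
r(g, H) = -1
t(z) = -15 (t(z) = 3/(-⅕) = 3*(-5) = -15)
(0*(-44))*(N(-1, t(r(-3, -2))) + (5 - 5)*(-4)) = (0*(-44))*((-4 - 1*(-15)) + (5 - 5)*(-4)) = 0*((-4 + 15) + 0*(-4)) = 0*(11 + 0) = 0*11 = 0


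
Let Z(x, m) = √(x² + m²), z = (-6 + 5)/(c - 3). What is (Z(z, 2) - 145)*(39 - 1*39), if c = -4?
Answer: 0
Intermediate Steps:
z = ⅐ (z = (-6 + 5)/(-4 - 3) = -1/(-7) = -1*(-⅐) = ⅐ ≈ 0.14286)
Z(x, m) = √(m² + x²)
(Z(z, 2) - 145)*(39 - 1*39) = (√(2² + (⅐)²) - 145)*(39 - 1*39) = (√(4 + 1/49) - 145)*(39 - 39) = (√(197/49) - 145)*0 = (√197/7 - 145)*0 = (-145 + √197/7)*0 = 0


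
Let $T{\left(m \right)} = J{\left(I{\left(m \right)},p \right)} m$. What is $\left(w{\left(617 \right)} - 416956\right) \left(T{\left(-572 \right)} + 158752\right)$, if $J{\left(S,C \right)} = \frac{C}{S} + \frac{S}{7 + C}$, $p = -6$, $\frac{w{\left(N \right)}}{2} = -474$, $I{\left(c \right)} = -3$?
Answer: $-66582136896$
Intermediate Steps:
$w{\left(N \right)} = -948$ ($w{\left(N \right)} = 2 \left(-474\right) = -948$)
$T{\left(m \right)} = - m$ ($T{\left(m \right)} = \frac{\left(-6\right)^{2} + \left(-3\right)^{2} + 7 \left(-6\right)}{\left(-3\right) \left(7 - 6\right)} m = - \frac{36 + 9 - 42}{3 \cdot 1} m = \left(- \frac{1}{3}\right) 1 \cdot 3 m = - m$)
$\left(w{\left(617 \right)} - 416956\right) \left(T{\left(-572 \right)} + 158752\right) = \left(-948 - 416956\right) \left(\left(-1\right) \left(-572\right) + 158752\right) = - 417904 \left(572 + 158752\right) = \left(-417904\right) 159324 = -66582136896$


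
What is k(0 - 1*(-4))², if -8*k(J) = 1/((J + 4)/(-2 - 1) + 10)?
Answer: 9/30976 ≈ 0.00029055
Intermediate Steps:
k(J) = -1/(8*(26/3 - J/3)) (k(J) = -1/(8*((J + 4)/(-2 - 1) + 10)) = -1/(8*((4 + J)/(-3) + 10)) = -1/(8*((4 + J)*(-⅓) + 10)) = -1/(8*((-4/3 - J/3) + 10)) = -1/(8*(26/3 - J/3)))
k(0 - 1*(-4))² = (3/(8*(-26 + (0 - 1*(-4)))))² = (3/(8*(-26 + (0 + 4))))² = (3/(8*(-26 + 4)))² = ((3/8)/(-22))² = ((3/8)*(-1/22))² = (-3/176)² = 9/30976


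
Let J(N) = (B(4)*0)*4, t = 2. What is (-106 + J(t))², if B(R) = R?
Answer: 11236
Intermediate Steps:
J(N) = 0 (J(N) = (4*0)*4 = 0*4 = 0)
(-106 + J(t))² = (-106 + 0)² = (-106)² = 11236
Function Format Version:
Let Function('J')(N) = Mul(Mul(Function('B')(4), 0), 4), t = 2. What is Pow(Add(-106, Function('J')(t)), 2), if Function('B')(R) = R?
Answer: 11236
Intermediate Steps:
Function('J')(N) = 0 (Function('J')(N) = Mul(Mul(4, 0), 4) = Mul(0, 4) = 0)
Pow(Add(-106, Function('J')(t)), 2) = Pow(Add(-106, 0), 2) = Pow(-106, 2) = 11236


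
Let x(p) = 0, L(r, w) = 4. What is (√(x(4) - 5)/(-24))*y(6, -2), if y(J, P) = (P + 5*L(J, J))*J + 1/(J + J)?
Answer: -1297*I*√5/288 ≈ -10.07*I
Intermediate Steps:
y(J, P) = 1/(2*J) + J*(20 + P) (y(J, P) = (P + 5*4)*J + 1/(J + J) = (P + 20)*J + 1/(2*J) = (20 + P)*J + 1/(2*J) = J*(20 + P) + 1/(2*J) = 1/(2*J) + J*(20 + P))
(√(x(4) - 5)/(-24))*y(6, -2) = (√(0 - 5)/(-24))*((½)/6 + 20*6 + 6*(-2)) = (√(-5)*(-1/24))*((½)*(⅙) + 120 - 12) = ((I*√5)*(-1/24))*(1/12 + 120 - 12) = -I*√5/24*(1297/12) = -1297*I*√5/288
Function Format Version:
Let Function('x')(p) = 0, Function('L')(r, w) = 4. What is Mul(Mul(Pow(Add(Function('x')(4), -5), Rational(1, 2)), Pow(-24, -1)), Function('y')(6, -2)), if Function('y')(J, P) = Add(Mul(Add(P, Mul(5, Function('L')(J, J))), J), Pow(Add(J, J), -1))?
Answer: Mul(Rational(-1297, 288), I, Pow(5, Rational(1, 2))) ≈ Mul(-10.070, I)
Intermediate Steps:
Function('y')(J, P) = Add(Mul(Rational(1, 2), Pow(J, -1)), Mul(J, Add(20, P))) (Function('y')(J, P) = Add(Mul(Add(P, Mul(5, 4)), J), Pow(Add(J, J), -1)) = Add(Mul(Add(P, 20), J), Pow(Mul(2, J), -1)) = Add(Mul(Add(20, P), J), Mul(Rational(1, 2), Pow(J, -1))) = Add(Mul(J, Add(20, P)), Mul(Rational(1, 2), Pow(J, -1))) = Add(Mul(Rational(1, 2), Pow(J, -1)), Mul(J, Add(20, P))))
Mul(Mul(Pow(Add(Function('x')(4), -5), Rational(1, 2)), Pow(-24, -1)), Function('y')(6, -2)) = Mul(Mul(Pow(Add(0, -5), Rational(1, 2)), Pow(-24, -1)), Add(Mul(Rational(1, 2), Pow(6, -1)), Mul(20, 6), Mul(6, -2))) = Mul(Mul(Pow(-5, Rational(1, 2)), Rational(-1, 24)), Add(Mul(Rational(1, 2), Rational(1, 6)), 120, -12)) = Mul(Mul(Mul(I, Pow(5, Rational(1, 2))), Rational(-1, 24)), Add(Rational(1, 12), 120, -12)) = Mul(Mul(Rational(-1, 24), I, Pow(5, Rational(1, 2))), Rational(1297, 12)) = Mul(Rational(-1297, 288), I, Pow(5, Rational(1, 2)))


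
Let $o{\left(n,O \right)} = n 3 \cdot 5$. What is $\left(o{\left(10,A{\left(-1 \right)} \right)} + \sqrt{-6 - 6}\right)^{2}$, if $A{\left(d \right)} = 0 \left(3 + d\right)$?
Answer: $22488 + 600 i \sqrt{3} \approx 22488.0 + 1039.2 i$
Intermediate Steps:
$A{\left(d \right)} = 0$
$o{\left(n,O \right)} = 15 n$ ($o{\left(n,O \right)} = 3 n 5 = 15 n$)
$\left(o{\left(10,A{\left(-1 \right)} \right)} + \sqrt{-6 - 6}\right)^{2} = \left(15 \cdot 10 + \sqrt{-6 - 6}\right)^{2} = \left(150 + \sqrt{-12}\right)^{2} = \left(150 + 2 i \sqrt{3}\right)^{2}$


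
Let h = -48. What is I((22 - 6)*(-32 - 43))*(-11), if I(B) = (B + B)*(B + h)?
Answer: -32947200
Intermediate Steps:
I(B) = 2*B*(-48 + B) (I(B) = (B + B)*(B - 48) = (2*B)*(-48 + B) = 2*B*(-48 + B))
I((22 - 6)*(-32 - 43))*(-11) = (2*((22 - 6)*(-32 - 43))*(-48 + (22 - 6)*(-32 - 43)))*(-11) = (2*(16*(-75))*(-48 + 16*(-75)))*(-11) = (2*(-1200)*(-48 - 1200))*(-11) = (2*(-1200)*(-1248))*(-11) = 2995200*(-11) = -32947200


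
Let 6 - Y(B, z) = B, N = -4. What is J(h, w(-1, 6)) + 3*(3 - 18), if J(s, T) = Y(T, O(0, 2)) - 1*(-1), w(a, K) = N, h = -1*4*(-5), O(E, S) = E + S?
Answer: -34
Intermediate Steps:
h = 20 (h = -4*(-5) = 20)
w(a, K) = -4
Y(B, z) = 6 - B
J(s, T) = 7 - T (J(s, T) = (6 - T) - 1*(-1) = (6 - T) + 1 = 7 - T)
J(h, w(-1, 6)) + 3*(3 - 18) = (7 - 1*(-4)) + 3*(3 - 18) = (7 + 4) + 3*(-15) = 11 - 45 = -34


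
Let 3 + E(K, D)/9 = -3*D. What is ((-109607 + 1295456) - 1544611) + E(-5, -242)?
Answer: -352255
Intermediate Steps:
E(K, D) = -27 - 27*D (E(K, D) = -27 + 9*(-3*D) = -27 - 27*D)
((-109607 + 1295456) - 1544611) + E(-5, -242) = ((-109607 + 1295456) - 1544611) + (-27 - 27*(-242)) = (1185849 - 1544611) + (-27 + 6534) = -358762 + 6507 = -352255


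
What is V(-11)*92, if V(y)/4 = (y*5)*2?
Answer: -40480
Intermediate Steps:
V(y) = 40*y (V(y) = 4*((y*5)*2) = 4*((5*y)*2) = 4*(10*y) = 40*y)
V(-11)*92 = (40*(-11))*92 = -440*92 = -40480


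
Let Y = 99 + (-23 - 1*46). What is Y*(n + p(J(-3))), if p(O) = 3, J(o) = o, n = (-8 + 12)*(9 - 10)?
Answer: -30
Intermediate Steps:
n = -4 (n = 4*(-1) = -4)
Y = 30 (Y = 99 + (-23 - 46) = 99 - 69 = 30)
Y*(n + p(J(-3))) = 30*(-4 + 3) = 30*(-1) = -30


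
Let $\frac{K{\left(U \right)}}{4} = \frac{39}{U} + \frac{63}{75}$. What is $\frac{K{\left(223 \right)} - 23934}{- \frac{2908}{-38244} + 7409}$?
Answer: $- \frac{637763722749}{197461415600} \approx -3.2298$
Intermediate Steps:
$K{\left(U \right)} = \frac{84}{25} + \frac{156}{U}$ ($K{\left(U \right)} = 4 \left(\frac{39}{U} + \frac{63}{75}\right) = 4 \left(\frac{39}{U} + 63 \cdot \frac{1}{75}\right) = 4 \left(\frac{39}{U} + \frac{21}{25}\right) = 4 \left(\frac{21}{25} + \frac{39}{U}\right) = \frac{84}{25} + \frac{156}{U}$)
$\frac{K{\left(223 \right)} - 23934}{- \frac{2908}{-38244} + 7409} = \frac{\left(\frac{84}{25} + \frac{156}{223}\right) - 23934}{- \frac{2908}{-38244} + 7409} = \frac{\left(\frac{84}{25} + 156 \cdot \frac{1}{223}\right) - 23934}{\left(-2908\right) \left(- \frac{1}{38244}\right) + 7409} = \frac{\left(\frac{84}{25} + \frac{156}{223}\right) - 23934}{\frac{727}{9561} + 7409} = \frac{\frac{22632}{5575} - 23934}{\frac{70838176}{9561}} = \left(- \frac{133409418}{5575}\right) \frac{9561}{70838176} = - \frac{637763722749}{197461415600}$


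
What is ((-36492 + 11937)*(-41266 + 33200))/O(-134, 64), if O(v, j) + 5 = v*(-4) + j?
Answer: 39612126/119 ≈ 3.3288e+5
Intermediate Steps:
O(v, j) = -5 + j - 4*v (O(v, j) = -5 + (v*(-4) + j) = -5 + (-4*v + j) = -5 + (j - 4*v) = -5 + j - 4*v)
((-36492 + 11937)*(-41266 + 33200))/O(-134, 64) = ((-36492 + 11937)*(-41266 + 33200))/(-5 + 64 - 4*(-134)) = (-24555*(-8066))/(-5 + 64 + 536) = 198060630/595 = 198060630*(1/595) = 39612126/119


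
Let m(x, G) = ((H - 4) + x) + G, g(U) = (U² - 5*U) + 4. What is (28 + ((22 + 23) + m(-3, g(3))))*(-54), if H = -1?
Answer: -3402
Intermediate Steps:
g(U) = 4 + U² - 5*U
m(x, G) = -5 + G + x (m(x, G) = ((-1 - 4) + x) + G = (-5 + x) + G = -5 + G + x)
(28 + ((22 + 23) + m(-3, g(3))))*(-54) = (28 + ((22 + 23) + (-5 + (4 + 3² - 5*3) - 3)))*(-54) = (28 + (45 + (-5 + (4 + 9 - 15) - 3)))*(-54) = (28 + (45 + (-5 - 2 - 3)))*(-54) = (28 + (45 - 10))*(-54) = (28 + 35)*(-54) = 63*(-54) = -3402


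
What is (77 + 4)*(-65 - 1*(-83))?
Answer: 1458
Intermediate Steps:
(77 + 4)*(-65 - 1*(-83)) = 81*(-65 + 83) = 81*18 = 1458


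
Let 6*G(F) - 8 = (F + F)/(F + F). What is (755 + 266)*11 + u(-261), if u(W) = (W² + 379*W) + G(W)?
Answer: -39131/2 ≈ -19566.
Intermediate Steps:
G(F) = 3/2 (G(F) = 4/3 + ((F + F)/(F + F))/6 = 4/3 + ((2*F)/((2*F)))/6 = 4/3 + ((2*F)*(1/(2*F)))/6 = 4/3 + (⅙)*1 = 4/3 + ⅙ = 3/2)
u(W) = 3/2 + W² + 379*W (u(W) = (W² + 379*W) + 3/2 = 3/2 + W² + 379*W)
(755 + 266)*11 + u(-261) = (755 + 266)*11 + (3/2 + (-261)² + 379*(-261)) = 1021*11 + (3/2 + 68121 - 98919) = 11231 - 61593/2 = -39131/2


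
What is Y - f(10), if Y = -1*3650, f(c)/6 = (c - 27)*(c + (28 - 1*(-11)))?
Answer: 1348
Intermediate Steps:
f(c) = 6*(-27 + c)*(39 + c) (f(c) = 6*((c - 27)*(c + (28 - 1*(-11)))) = 6*((-27 + c)*(c + (28 + 11))) = 6*((-27 + c)*(c + 39)) = 6*((-27 + c)*(39 + c)) = 6*(-27 + c)*(39 + c))
Y = -3650
Y - f(10) = -3650 - (-6318 + 6*10² + 72*10) = -3650 - (-6318 + 6*100 + 720) = -3650 - (-6318 + 600 + 720) = -3650 - 1*(-4998) = -3650 + 4998 = 1348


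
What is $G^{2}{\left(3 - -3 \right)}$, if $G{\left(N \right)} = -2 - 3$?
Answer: $25$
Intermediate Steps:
$G{\left(N \right)} = -5$
$G^{2}{\left(3 - -3 \right)} = \left(-5\right)^{2} = 25$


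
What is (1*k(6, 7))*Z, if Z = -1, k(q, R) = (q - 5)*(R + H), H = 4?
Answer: -11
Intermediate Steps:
k(q, R) = (-5 + q)*(4 + R) (k(q, R) = (q - 5)*(R + 4) = (-5 + q)*(4 + R))
(1*k(6, 7))*Z = (1*(-20 - 5*7 + 4*6 + 7*6))*(-1) = (1*(-20 - 35 + 24 + 42))*(-1) = (1*11)*(-1) = 11*(-1) = -11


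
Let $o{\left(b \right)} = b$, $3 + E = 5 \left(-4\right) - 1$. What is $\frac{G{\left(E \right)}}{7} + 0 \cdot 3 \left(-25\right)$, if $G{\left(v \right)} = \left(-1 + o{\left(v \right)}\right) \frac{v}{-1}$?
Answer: $- \frac{600}{7} \approx -85.714$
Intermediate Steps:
$E = -24$ ($E = -3 + \left(5 \left(-4\right) - 1\right) = -3 - 21 = -24$)
$G{\left(v \right)} = - v \left(-1 + v\right)$ ($G{\left(v \right)} = \left(-1 + v\right) \frac{v}{-1} = \left(-1 + v\right) v \left(-1\right) = \left(-1 + v\right) \left(- v\right) = - v \left(-1 + v\right)$)
$\frac{G{\left(E \right)}}{7} + 0 \cdot 3 \left(-25\right) = \frac{\left(-24\right) \left(1 - -24\right)}{7} + 0 \cdot 3 \left(-25\right) = - 24 \left(1 + 24\right) \frac{1}{7} + 0 \left(-25\right) = \left(-24\right) 25 \cdot \frac{1}{7} + 0 = \left(-600\right) \frac{1}{7} + 0 = - \frac{600}{7} + 0 = - \frac{600}{7}$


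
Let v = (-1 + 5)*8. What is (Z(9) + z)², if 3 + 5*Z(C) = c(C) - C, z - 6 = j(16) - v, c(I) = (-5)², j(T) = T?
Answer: 1369/25 ≈ 54.760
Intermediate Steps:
v = 32 (v = 4*8 = 32)
c(I) = 25
z = -10 (z = 6 + (16 - 1*32) = 6 + (16 - 32) = 6 - 16 = -10)
Z(C) = 22/5 - C/5 (Z(C) = -⅗ + (25 - C)/5 = -⅗ + (5 - C/5) = 22/5 - C/5)
(Z(9) + z)² = ((22/5 - ⅕*9) - 10)² = ((22/5 - 9/5) - 10)² = (13/5 - 10)² = (-37/5)² = 1369/25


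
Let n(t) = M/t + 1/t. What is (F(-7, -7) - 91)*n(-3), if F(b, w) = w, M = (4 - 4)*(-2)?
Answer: 98/3 ≈ 32.667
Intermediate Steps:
M = 0 (M = 0*(-2) = 0)
n(t) = 1/t (n(t) = 0/t + 1/t = 0 + 1/t = 1/t)
(F(-7, -7) - 91)*n(-3) = (-7 - 91)/(-3) = -98*(-⅓) = 98/3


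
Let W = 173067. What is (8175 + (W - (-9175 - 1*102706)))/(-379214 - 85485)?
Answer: -293123/464699 ≈ -0.63078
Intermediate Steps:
(8175 + (W - (-9175 - 1*102706)))/(-379214 - 85485) = (8175 + (173067 - (-9175 - 1*102706)))/(-379214 - 85485) = (8175 + (173067 - (-9175 - 102706)))/(-464699) = (8175 + (173067 - 1*(-111881)))*(-1/464699) = (8175 + (173067 + 111881))*(-1/464699) = (8175 + 284948)*(-1/464699) = 293123*(-1/464699) = -293123/464699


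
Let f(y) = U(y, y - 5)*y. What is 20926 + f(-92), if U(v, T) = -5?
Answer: 21386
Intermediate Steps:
f(y) = -5*y
20926 + f(-92) = 20926 - 5*(-92) = 20926 + 460 = 21386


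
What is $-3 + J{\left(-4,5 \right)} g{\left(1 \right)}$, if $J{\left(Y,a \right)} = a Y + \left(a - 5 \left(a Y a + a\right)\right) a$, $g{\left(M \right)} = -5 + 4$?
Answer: $-2383$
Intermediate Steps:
$g{\left(M \right)} = -1$
$J{\left(Y,a \right)} = Y a + a \left(- 4 a - 5 Y a^{2}\right)$ ($J{\left(Y,a \right)} = Y a + \left(a - 5 \left(Y a a + a\right)\right) a = Y a + \left(a - 5 \left(Y a^{2} + a\right)\right) a = Y a + \left(a - 5 \left(a + Y a^{2}\right)\right) a = Y a + \left(a - \left(5 a + 5 Y a^{2}\right)\right) a = Y a + \left(- 4 a - 5 Y a^{2}\right) a = Y a + a \left(- 4 a - 5 Y a^{2}\right)$)
$-3 + J{\left(-4,5 \right)} g{\left(1 \right)} = -3 + 5 \left(-4 - 20 - - 20 \cdot 5^{2}\right) \left(-1\right) = -3 + 5 \left(-4 - 20 - \left(-20\right) 25\right) \left(-1\right) = -3 + 5 \left(-4 - 20 + 500\right) \left(-1\right) = -3 + 5 \cdot 476 \left(-1\right) = -3 + 2380 \left(-1\right) = -3 - 2380 = -2383$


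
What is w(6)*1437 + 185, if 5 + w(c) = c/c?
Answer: -5563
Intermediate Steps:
w(c) = -4 (w(c) = -5 + c/c = -5 + 1 = -4)
w(6)*1437 + 185 = -4*1437 + 185 = -5748 + 185 = -5563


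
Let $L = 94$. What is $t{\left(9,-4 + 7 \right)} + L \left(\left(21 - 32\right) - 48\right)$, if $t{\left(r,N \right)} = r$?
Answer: $-5537$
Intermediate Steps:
$t{\left(9,-4 + 7 \right)} + L \left(\left(21 - 32\right) - 48\right) = 9 + 94 \left(\left(21 - 32\right) - 48\right) = 9 + 94 \left(-11 - 48\right) = 9 + 94 \left(-59\right) = 9 - 5546 = -5537$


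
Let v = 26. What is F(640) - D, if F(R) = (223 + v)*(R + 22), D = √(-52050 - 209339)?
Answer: 164838 - I*√261389 ≈ 1.6484e+5 - 511.26*I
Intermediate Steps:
D = I*√261389 (D = √(-261389) = I*√261389 ≈ 511.26*I)
F(R) = 5478 + 249*R (F(R) = (223 + 26)*(R + 22) = 249*(22 + R) = 5478 + 249*R)
F(640) - D = (5478 + 249*640) - I*√261389 = (5478 + 159360) - I*√261389 = 164838 - I*√261389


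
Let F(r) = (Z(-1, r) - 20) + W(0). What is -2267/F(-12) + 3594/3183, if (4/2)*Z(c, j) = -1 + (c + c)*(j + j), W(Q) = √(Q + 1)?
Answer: -4799792/9549 ≈ -502.65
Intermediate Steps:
W(Q) = √(1 + Q)
Z(c, j) = -½ + 2*c*j (Z(c, j) = (-1 + (c + c)*(j + j))/2 = (-1 + (2*c)*(2*j))/2 = (-1 + 4*c*j)/2 = -½ + 2*c*j)
F(r) = -39/2 - 2*r (F(r) = ((-½ + 2*(-1)*r) - 20) + √(1 + 0) = ((-½ - 2*r) - 20) + √1 = (-41/2 - 2*r) + 1 = -39/2 - 2*r)
-2267/F(-12) + 3594/3183 = -2267/(-39/2 - 2*(-12)) + 3594/3183 = -2267/(-39/2 + 24) + 3594*(1/3183) = -2267/9/2 + 1198/1061 = -2267*2/9 + 1198/1061 = -4534/9 + 1198/1061 = -4799792/9549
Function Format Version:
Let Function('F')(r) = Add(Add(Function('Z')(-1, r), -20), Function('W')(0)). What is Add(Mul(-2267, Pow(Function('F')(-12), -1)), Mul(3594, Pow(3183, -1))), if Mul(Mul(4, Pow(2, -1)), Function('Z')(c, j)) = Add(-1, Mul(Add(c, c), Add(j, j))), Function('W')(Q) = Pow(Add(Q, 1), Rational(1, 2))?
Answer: Rational(-4799792, 9549) ≈ -502.65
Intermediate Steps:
Function('W')(Q) = Pow(Add(1, Q), Rational(1, 2))
Function('Z')(c, j) = Add(Rational(-1, 2), Mul(2, c, j)) (Function('Z')(c, j) = Mul(Rational(1, 2), Add(-1, Mul(Add(c, c), Add(j, j)))) = Mul(Rational(1, 2), Add(-1, Mul(Mul(2, c), Mul(2, j)))) = Mul(Rational(1, 2), Add(-1, Mul(4, c, j))) = Add(Rational(-1, 2), Mul(2, c, j)))
Function('F')(r) = Add(Rational(-39, 2), Mul(-2, r)) (Function('F')(r) = Add(Add(Add(Rational(-1, 2), Mul(2, -1, r)), -20), Pow(Add(1, 0), Rational(1, 2))) = Add(Add(Add(Rational(-1, 2), Mul(-2, r)), -20), Pow(1, Rational(1, 2))) = Add(Add(Rational(-41, 2), Mul(-2, r)), 1) = Add(Rational(-39, 2), Mul(-2, r)))
Add(Mul(-2267, Pow(Function('F')(-12), -1)), Mul(3594, Pow(3183, -1))) = Add(Mul(-2267, Pow(Add(Rational(-39, 2), Mul(-2, -12)), -1)), Mul(3594, Pow(3183, -1))) = Add(Mul(-2267, Pow(Add(Rational(-39, 2), 24), -1)), Mul(3594, Rational(1, 3183))) = Add(Mul(-2267, Pow(Rational(9, 2), -1)), Rational(1198, 1061)) = Add(Mul(-2267, Rational(2, 9)), Rational(1198, 1061)) = Add(Rational(-4534, 9), Rational(1198, 1061)) = Rational(-4799792, 9549)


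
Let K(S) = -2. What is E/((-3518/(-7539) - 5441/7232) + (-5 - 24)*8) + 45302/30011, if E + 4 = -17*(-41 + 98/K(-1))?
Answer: -1923198657699710/380080091389249 ≈ -5.0600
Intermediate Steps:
E = 1526 (E = -4 - 17*(-41 + 98/(-2)) = -4 - 17*(-41 + 98*(-½)) = -4 - 17*(-41 - 49) = -4 - 17*(-90) = -4 + 1530 = 1526)
E/((-3518/(-7539) - 5441/7232) + (-5 - 24)*8) + 45302/30011 = 1526/((-3518/(-7539) - 5441/7232) + (-5 - 24)*8) + 45302/30011 = 1526/((-3518*(-1/7539) - 5441*1/7232) - 29*8) + 45302*(1/30011) = 1526/((3518/7539 - 5441/7232) - 232) + 45302/30011 = 1526/(-15577523/54522048 - 232) + 45302/30011 = 1526/(-12664692659/54522048) + 45302/30011 = 1526*(-54522048/12664692659) + 45302/30011 = -83200645248/12664692659 + 45302/30011 = -1923198657699710/380080091389249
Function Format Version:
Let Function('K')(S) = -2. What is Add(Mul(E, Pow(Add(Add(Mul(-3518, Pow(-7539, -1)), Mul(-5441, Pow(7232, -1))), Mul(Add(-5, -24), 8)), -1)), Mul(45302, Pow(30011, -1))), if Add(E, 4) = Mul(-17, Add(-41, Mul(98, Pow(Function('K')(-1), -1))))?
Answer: Rational(-1923198657699710, 380080091389249) ≈ -5.0600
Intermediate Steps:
E = 1526 (E = Add(-4, Mul(-17, Add(-41, Mul(98, Pow(-2, -1))))) = Add(-4, Mul(-17, Add(-41, Mul(98, Rational(-1, 2))))) = Add(-4, Mul(-17, Add(-41, -49))) = Add(-4, Mul(-17, -90)) = Add(-4, 1530) = 1526)
Add(Mul(E, Pow(Add(Add(Mul(-3518, Pow(-7539, -1)), Mul(-5441, Pow(7232, -1))), Mul(Add(-5, -24), 8)), -1)), Mul(45302, Pow(30011, -1))) = Add(Mul(1526, Pow(Add(Add(Mul(-3518, Pow(-7539, -1)), Mul(-5441, Pow(7232, -1))), Mul(Add(-5, -24), 8)), -1)), Mul(45302, Pow(30011, -1))) = Add(Mul(1526, Pow(Add(Add(Mul(-3518, Rational(-1, 7539)), Mul(-5441, Rational(1, 7232))), Mul(-29, 8)), -1)), Mul(45302, Rational(1, 30011))) = Add(Mul(1526, Pow(Add(Add(Rational(3518, 7539), Rational(-5441, 7232)), -232), -1)), Rational(45302, 30011)) = Add(Mul(1526, Pow(Add(Rational(-15577523, 54522048), -232), -1)), Rational(45302, 30011)) = Add(Mul(1526, Pow(Rational(-12664692659, 54522048), -1)), Rational(45302, 30011)) = Add(Mul(1526, Rational(-54522048, 12664692659)), Rational(45302, 30011)) = Add(Rational(-83200645248, 12664692659), Rational(45302, 30011)) = Rational(-1923198657699710, 380080091389249)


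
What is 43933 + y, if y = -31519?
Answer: 12414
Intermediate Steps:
43933 + y = 43933 - 31519 = 12414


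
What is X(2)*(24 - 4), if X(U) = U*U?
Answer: 80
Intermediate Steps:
X(U) = U²
X(2)*(24 - 4) = 2²*(24 - 4) = 4*20 = 80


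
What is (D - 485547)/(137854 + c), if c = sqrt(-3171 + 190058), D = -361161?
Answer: -116722084632/19003538429 + 846708*sqrt(186887)/19003538429 ≈ -6.1229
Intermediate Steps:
c = sqrt(186887) ≈ 432.30
(D - 485547)/(137854 + c) = (-361161 - 485547)/(137854 + sqrt(186887)) = -846708/(137854 + sqrt(186887))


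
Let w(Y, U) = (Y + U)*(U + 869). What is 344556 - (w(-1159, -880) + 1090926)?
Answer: -768799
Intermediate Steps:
w(Y, U) = (869 + U)*(U + Y) (w(Y, U) = (U + Y)*(869 + U) = (869 + U)*(U + Y))
344556 - (w(-1159, -880) + 1090926) = 344556 - (((-880)² + 869*(-880) + 869*(-1159) - 880*(-1159)) + 1090926) = 344556 - ((774400 - 764720 - 1007171 + 1019920) + 1090926) = 344556 - (22429 + 1090926) = 344556 - 1*1113355 = 344556 - 1113355 = -768799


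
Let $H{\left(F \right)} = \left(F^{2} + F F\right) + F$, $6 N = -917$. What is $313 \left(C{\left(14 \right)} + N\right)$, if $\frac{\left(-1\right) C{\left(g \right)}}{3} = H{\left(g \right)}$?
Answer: $- \frac{2574425}{6} \approx -4.2907 \cdot 10^{5}$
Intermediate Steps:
$N = - \frac{917}{6}$ ($N = \frac{1}{6} \left(-917\right) = - \frac{917}{6} \approx -152.83$)
$H{\left(F \right)} = F + 2 F^{2}$ ($H{\left(F \right)} = \left(F^{2} + F^{2}\right) + F = 2 F^{2} + F = F + 2 F^{2}$)
$C{\left(g \right)} = - 3 g \left(1 + 2 g\right)$
$313 \left(C{\left(14 \right)} + N\right) = 313 \left(\left(-3\right) 14 \left(1 + 2 \cdot 14\right) - \frac{917}{6}\right) = 313 \left(\left(-3\right) 14 \left(1 + 28\right) - \frac{917}{6}\right) = 313 \left(\left(-3\right) 14 \cdot 29 - \frac{917}{6}\right) = 313 \left(-1218 - \frac{917}{6}\right) = 313 \left(- \frac{8225}{6}\right) = - \frac{2574425}{6}$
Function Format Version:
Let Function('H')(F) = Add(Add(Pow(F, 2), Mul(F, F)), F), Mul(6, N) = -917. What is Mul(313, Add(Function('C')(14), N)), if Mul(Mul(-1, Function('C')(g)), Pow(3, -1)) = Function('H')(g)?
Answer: Rational(-2574425, 6) ≈ -4.2907e+5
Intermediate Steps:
N = Rational(-917, 6) (N = Mul(Rational(1, 6), -917) = Rational(-917, 6) ≈ -152.83)
Function('H')(F) = Add(F, Mul(2, Pow(F, 2))) (Function('H')(F) = Add(Add(Pow(F, 2), Pow(F, 2)), F) = Add(Mul(2, Pow(F, 2)), F) = Add(F, Mul(2, Pow(F, 2))))
Function('C')(g) = Mul(-3, g, Add(1, Mul(2, g))) (Function('C')(g) = Mul(-3, Mul(g, Add(1, Mul(2, g)))) = Mul(-3, g, Add(1, Mul(2, g))))
Mul(313, Add(Function('C')(14), N)) = Mul(313, Add(Mul(-3, 14, Add(1, Mul(2, 14))), Rational(-917, 6))) = Mul(313, Add(Mul(-3, 14, Add(1, 28)), Rational(-917, 6))) = Mul(313, Add(Mul(-3, 14, 29), Rational(-917, 6))) = Mul(313, Add(-1218, Rational(-917, 6))) = Mul(313, Rational(-8225, 6)) = Rational(-2574425, 6)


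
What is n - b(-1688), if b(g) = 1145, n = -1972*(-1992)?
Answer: 3927079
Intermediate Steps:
n = 3928224
n - b(-1688) = 3928224 - 1*1145 = 3928224 - 1145 = 3927079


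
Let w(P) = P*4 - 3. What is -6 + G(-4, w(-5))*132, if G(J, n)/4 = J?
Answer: -2118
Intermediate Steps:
w(P) = -3 + 4*P (w(P) = 4*P - 3 = -3 + 4*P)
G(J, n) = 4*J
-6 + G(-4, w(-5))*132 = -6 + (4*(-4))*132 = -6 - 16*132 = -6 - 2112 = -2118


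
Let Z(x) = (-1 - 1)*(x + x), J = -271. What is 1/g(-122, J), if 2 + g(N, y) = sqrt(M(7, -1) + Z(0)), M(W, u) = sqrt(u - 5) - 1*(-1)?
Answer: -1/(2 - sqrt(1 + I*sqrt(6))) ≈ -0.5219 - 0.7285*I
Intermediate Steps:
Z(x) = -4*x
M(W, u) = 1 + sqrt(-5 + u) (M(W, u) = sqrt(-5 + u) + 1 = 1 + sqrt(-5 + u))
g(N, y) = -2 + sqrt(1 + I*sqrt(6)) (g(N, y) = -2 + sqrt((1 + sqrt(-5 - 1)) - 4*0) = -2 + sqrt((1 + sqrt(-6)) + 0) = -2 + sqrt((1 + I*sqrt(6)) + 0) = -2 + sqrt(1 + I*sqrt(6)))
1/g(-122, J) = 1/(-2 + sqrt(1 + I*sqrt(6)))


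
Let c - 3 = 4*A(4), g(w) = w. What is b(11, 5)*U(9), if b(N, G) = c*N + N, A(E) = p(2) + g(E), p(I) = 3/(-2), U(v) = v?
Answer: 1386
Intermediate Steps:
p(I) = -3/2 (p(I) = 3*(-½) = -3/2)
A(E) = -3/2 + E
c = 13 (c = 3 + 4*(-3/2 + 4) = 3 + 4*(5/2) = 3 + 10 = 13)
b(N, G) = 14*N (b(N, G) = 13*N + N = 14*N)
b(11, 5)*U(9) = (14*11)*9 = 154*9 = 1386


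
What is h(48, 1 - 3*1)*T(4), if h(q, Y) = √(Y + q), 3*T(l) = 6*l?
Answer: 8*√46 ≈ 54.259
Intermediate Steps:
T(l) = 2*l (T(l) = (6*l)/3 = 2*l)
h(48, 1 - 3*1)*T(4) = √((1 - 3*1) + 48)*(2*4) = √((1 - 3) + 48)*8 = √(-2 + 48)*8 = √46*8 = 8*√46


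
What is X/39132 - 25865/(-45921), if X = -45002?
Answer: -175731277/299496762 ≈ -0.58675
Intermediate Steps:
X/39132 - 25865/(-45921) = -45002/39132 - 25865/(-45921) = -45002*1/39132 - 25865*(-1/45921) = -22501/19566 + 25865/45921 = -175731277/299496762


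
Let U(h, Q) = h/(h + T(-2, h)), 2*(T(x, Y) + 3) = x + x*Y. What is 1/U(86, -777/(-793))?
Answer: -2/43 ≈ -0.046512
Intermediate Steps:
T(x, Y) = -3 + x/2 + Y*x/2 (T(x, Y) = -3 + (x + x*Y)/2 = -3 + (x + Y*x)/2 = -3 + (x/2 + Y*x/2) = -3 + x/2 + Y*x/2)
U(h, Q) = -h/4 (U(h, Q) = h/(h + (-3 + (1/2)*(-2) + (1/2)*h*(-2))) = h/(h + (-3 - 1 - h)) = h/(h + (-4 - h)) = h/(-4) = h*(-1/4) = -h/4)
1/U(86, -777/(-793)) = 1/(-1/4*86) = 1/(-43/2) = -2/43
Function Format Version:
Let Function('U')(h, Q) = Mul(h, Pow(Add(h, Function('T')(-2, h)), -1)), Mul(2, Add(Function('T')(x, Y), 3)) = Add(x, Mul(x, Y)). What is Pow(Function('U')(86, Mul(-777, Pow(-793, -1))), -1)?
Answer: Rational(-2, 43) ≈ -0.046512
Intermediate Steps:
Function('T')(x, Y) = Add(-3, Mul(Rational(1, 2), x), Mul(Rational(1, 2), Y, x)) (Function('T')(x, Y) = Add(-3, Mul(Rational(1, 2), Add(x, Mul(x, Y)))) = Add(-3, Mul(Rational(1, 2), Add(x, Mul(Y, x)))) = Add(-3, Add(Mul(Rational(1, 2), x), Mul(Rational(1, 2), Y, x))) = Add(-3, Mul(Rational(1, 2), x), Mul(Rational(1, 2), Y, x)))
Function('U')(h, Q) = Mul(Rational(-1, 4), h) (Function('U')(h, Q) = Mul(h, Pow(Add(h, Add(-3, Mul(Rational(1, 2), -2), Mul(Rational(1, 2), h, -2))), -1)) = Mul(h, Pow(Add(h, Add(-3, -1, Mul(-1, h))), -1)) = Mul(h, Pow(Add(h, Add(-4, Mul(-1, h))), -1)) = Mul(h, Pow(-4, -1)) = Mul(h, Rational(-1, 4)) = Mul(Rational(-1, 4), h))
Pow(Function('U')(86, Mul(-777, Pow(-793, -1))), -1) = Pow(Mul(Rational(-1, 4), 86), -1) = Pow(Rational(-43, 2), -1) = Rational(-2, 43)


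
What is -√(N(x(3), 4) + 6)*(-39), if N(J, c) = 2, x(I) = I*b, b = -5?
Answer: 78*√2 ≈ 110.31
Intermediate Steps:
x(I) = -5*I (x(I) = I*(-5) = -5*I)
-√(N(x(3), 4) + 6)*(-39) = -√(2 + 6)*(-39) = -√8*(-39) = -2*√2*(-39) = -(-78)*√2 = 78*√2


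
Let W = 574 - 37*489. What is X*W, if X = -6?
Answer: 105114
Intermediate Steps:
W = -17519 (W = 574 - 18093 = -17519)
X*W = -6*(-17519) = 105114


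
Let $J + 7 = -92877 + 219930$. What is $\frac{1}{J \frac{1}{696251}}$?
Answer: $\frac{5009}{914} \approx 5.4803$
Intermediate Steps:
$J = 127046$ ($J = -7 + \left(-92877 + 219930\right) = -7 + 127053 = 127046$)
$\frac{1}{J \frac{1}{696251}} = \frac{1}{127046 \cdot \frac{1}{696251}} = \frac{1}{\frac{914}{5009}} = \frac{5009}{914}$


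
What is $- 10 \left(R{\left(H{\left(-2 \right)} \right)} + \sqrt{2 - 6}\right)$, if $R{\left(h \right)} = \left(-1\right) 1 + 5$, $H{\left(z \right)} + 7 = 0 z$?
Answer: $-40 - 20 i \approx -40.0 - 20.0 i$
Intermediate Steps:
$H{\left(z \right)} = -7$ ($H{\left(z \right)} = -7 + 0 z = -7 + 0 = -7$)
$R{\left(h \right)} = 4$ ($R{\left(h \right)} = -1 + 5 = 4$)
$- 10 \left(R{\left(H{\left(-2 \right)} \right)} + \sqrt{2 - 6}\right) = - 10 \left(4 + \sqrt{2 - 6}\right) = - 10 \left(4 + \sqrt{-4}\right) = - 10 \left(4 + 2 i\right) = -40 - 20 i$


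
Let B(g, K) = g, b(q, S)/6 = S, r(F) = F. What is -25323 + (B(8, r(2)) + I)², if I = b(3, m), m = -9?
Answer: -23207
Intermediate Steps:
b(q, S) = 6*S
I = -54 (I = 6*(-9) = -54)
-25323 + (B(8, r(2)) + I)² = -25323 + (8 - 54)² = -25323 + (-46)² = -25323 + 2116 = -23207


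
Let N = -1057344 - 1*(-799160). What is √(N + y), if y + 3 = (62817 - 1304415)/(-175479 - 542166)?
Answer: I*√14774346436728885/239215 ≈ 508.12*I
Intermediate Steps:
y = -303779/239215 (y = -3 + (62817 - 1304415)/(-175479 - 542166) = -3 - 1241598/(-717645) = -3 - 1241598*(-1/717645) = -3 + 413866/239215 = -303779/239215 ≈ -1.2699)
N = -258184 (N = -1057344 + 799160 = -258184)
√(N + y) = √(-258184 - 303779/239215) = √(-61761789339/239215) = I*√14774346436728885/239215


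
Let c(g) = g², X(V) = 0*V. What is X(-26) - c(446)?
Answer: -198916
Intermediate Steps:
X(V) = 0
X(-26) - c(446) = 0 - 1*446² = 0 - 1*198916 = 0 - 198916 = -198916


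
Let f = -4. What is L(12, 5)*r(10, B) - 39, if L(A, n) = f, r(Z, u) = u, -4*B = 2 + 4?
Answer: -33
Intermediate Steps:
B = -3/2 (B = -(2 + 4)/4 = -1/4*6 = -3/2 ≈ -1.5000)
L(A, n) = -4
L(12, 5)*r(10, B) - 39 = -4*(-3/2) - 39 = 6 - 39 = -33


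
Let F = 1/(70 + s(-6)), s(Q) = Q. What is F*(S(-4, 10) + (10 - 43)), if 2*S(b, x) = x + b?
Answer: -15/32 ≈ -0.46875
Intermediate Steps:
S(b, x) = b/2 + x/2 (S(b, x) = (x + b)/2 = (b + x)/2 = b/2 + x/2)
F = 1/64 (F = 1/(70 - 6) = 1/64 ≈ 0.015625)
F*(S(-4, 10) + (10 - 43)) = (((½)*(-4) + (½)*10) + (10 - 43))/64 = ((-2 + 5) - 33)/64 = (3 - 33)/64 = (1/64)*(-30) = -15/32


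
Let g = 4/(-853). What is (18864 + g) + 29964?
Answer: 41650280/853 ≈ 48828.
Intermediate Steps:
g = -4/853 (g = 4*(-1/853) = -4/853 ≈ -0.0046893)
(18864 + g) + 29964 = (18864 - 4/853) + 29964 = 16090988/853 + 29964 = 41650280/853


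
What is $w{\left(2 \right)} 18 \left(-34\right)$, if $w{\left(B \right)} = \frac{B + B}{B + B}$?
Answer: $-612$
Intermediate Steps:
$w{\left(B \right)} = 1$ ($w{\left(B \right)} = \frac{2 B}{2 B} = 2 B \frac{1}{2 B} = 1$)
$w{\left(2 \right)} 18 \left(-34\right) = 1 \cdot 18 \left(-34\right) = 18 \left(-34\right) = -612$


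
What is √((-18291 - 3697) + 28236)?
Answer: 2*√1562 ≈ 79.044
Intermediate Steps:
√((-18291 - 3697) + 28236) = √(-21988 + 28236) = √6248 = 2*√1562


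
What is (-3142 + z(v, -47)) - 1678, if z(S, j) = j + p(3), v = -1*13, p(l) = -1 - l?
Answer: -4871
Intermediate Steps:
v = -13
z(S, j) = -4 + j (z(S, j) = j + (-1 - 1*3) = j + (-1 - 3) = j - 4 = -4 + j)
(-3142 + z(v, -47)) - 1678 = (-3142 + (-4 - 47)) - 1678 = (-3142 - 51) - 1678 = -3193 - 1678 = -4871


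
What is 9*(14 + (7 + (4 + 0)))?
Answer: 225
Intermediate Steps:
9*(14 + (7 + (4 + 0))) = 9*(14 + (7 + 4)) = 9*(14 + 11) = 9*25 = 225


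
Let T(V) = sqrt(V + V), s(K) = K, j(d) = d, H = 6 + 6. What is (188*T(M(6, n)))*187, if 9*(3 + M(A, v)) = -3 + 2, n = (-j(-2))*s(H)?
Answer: 70312*I*sqrt(14)/3 ≈ 87695.0*I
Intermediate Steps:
H = 12
n = 24 (n = -1*(-2)*12 = 2*12 = 24)
M(A, v) = -28/9 (M(A, v) = -3 + (-3 + 2)/9 = -3 + (1/9)*(-1) = -3 - 1/9 = -28/9)
T(V) = sqrt(2)*sqrt(V) (T(V) = sqrt(2*V) = sqrt(2)*sqrt(V))
(188*T(M(6, n)))*187 = (188*(sqrt(2)*sqrt(-28/9)))*187 = (188*(sqrt(2)*(2*I*sqrt(7)/3)))*187 = (188*(2*I*sqrt(14)/3))*187 = (376*I*sqrt(14)/3)*187 = 70312*I*sqrt(14)/3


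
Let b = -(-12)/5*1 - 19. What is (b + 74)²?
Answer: 82369/25 ≈ 3294.8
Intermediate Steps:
b = -83/5 (b = -(-12)/5*1 - 1*19 = -3*(-⅘)*1 - 19 = (12/5)*1 - 19 = 12/5 - 19 = -83/5 ≈ -16.600)
(b + 74)² = (-83/5 + 74)² = (287/5)² = 82369/25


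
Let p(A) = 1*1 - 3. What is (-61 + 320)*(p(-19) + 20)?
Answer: 4662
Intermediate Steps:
p(A) = -2 (p(A) = 1 - 3 = -2)
(-61 + 320)*(p(-19) + 20) = (-61 + 320)*(-2 + 20) = 259*18 = 4662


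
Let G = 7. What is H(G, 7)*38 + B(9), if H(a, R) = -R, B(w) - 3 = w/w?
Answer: -262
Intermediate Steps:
B(w) = 4 (B(w) = 3 + w/w = 3 + 1 = 4)
H(G, 7)*38 + B(9) = -1*7*38 + 4 = -7*38 + 4 = -266 + 4 = -262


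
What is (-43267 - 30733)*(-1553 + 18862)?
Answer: -1280866000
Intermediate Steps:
(-43267 - 30733)*(-1553 + 18862) = -74000*17309 = -1280866000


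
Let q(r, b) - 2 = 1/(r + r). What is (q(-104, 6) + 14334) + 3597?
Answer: 3730063/208 ≈ 17933.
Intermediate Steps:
q(r, b) = 2 + 1/(2*r) (q(r, b) = 2 + 1/(r + r) = 2 + 1/(2*r))
(q(-104, 6) + 14334) + 3597 = ((2 + (½)/(-104)) + 14334) + 3597 = ((2 + (½)*(-1/104)) + 14334) + 3597 = ((2 - 1/208) + 14334) + 3597 = (415/208 + 14334) + 3597 = 2981887/208 + 3597 = 3730063/208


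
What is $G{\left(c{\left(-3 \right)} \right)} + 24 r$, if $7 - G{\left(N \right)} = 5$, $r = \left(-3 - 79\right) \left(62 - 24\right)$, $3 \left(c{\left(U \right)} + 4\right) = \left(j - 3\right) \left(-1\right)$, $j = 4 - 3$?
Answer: $-74782$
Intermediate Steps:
$j = 1$
$c{\left(U \right)} = - \frac{10}{3}$ ($c{\left(U \right)} = -4 + \frac{\left(1 - 3\right) \left(-1\right)}{3} = -4 + \frac{\left(-2\right) \left(-1\right)}{3} = -4 + \frac{1}{3} \cdot 2 = -4 + \frac{2}{3} = - \frac{10}{3}$)
$r = -3116$ ($r = \left(-82\right) 38 = -3116$)
$G{\left(N \right)} = 2$ ($G{\left(N \right)} = 7 - 5 = 2$)
$G{\left(c{\left(-3 \right)} \right)} + 24 r = 2 + 24 \left(-3116\right) = 2 - 74784 = -74782$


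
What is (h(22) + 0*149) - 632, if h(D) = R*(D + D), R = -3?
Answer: -764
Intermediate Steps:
h(D) = -6*D (h(D) = -3*(D + D) = -6*D)
(h(22) + 0*149) - 632 = (-6*22 + 0*149) - 632 = (-132 + 0) - 632 = -132 - 632 = -764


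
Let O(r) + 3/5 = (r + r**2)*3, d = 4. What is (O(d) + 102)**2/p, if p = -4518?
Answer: -72361/12550 ≈ -5.7658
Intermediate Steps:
O(r) = -3/5 + 3*r + 3*r**2 (O(r) = -3/5 + (r + r**2)*3 = -3/5 + (3*r + 3*r**2) = -3/5 + 3*r + 3*r**2)
(O(d) + 102)**2/p = ((-3/5 + 3*4 + 3*4**2) + 102)**2/(-4518) = ((-3/5 + 12 + 3*16) + 102)**2*(-1/4518) = ((-3/5 + 12 + 48) + 102)**2*(-1/4518) = (297/5 + 102)**2*(-1/4518) = (807/5)**2*(-1/4518) = (651249/25)*(-1/4518) = -72361/12550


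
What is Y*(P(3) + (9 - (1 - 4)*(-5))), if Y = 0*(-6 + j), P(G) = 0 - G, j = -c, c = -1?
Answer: 0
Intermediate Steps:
j = 1 (j = -1*(-1) = 1)
P(G) = -G
Y = 0 (Y = 0*(-6 + 1) = 0*(-5) = 0)
Y*(P(3) + (9 - (1 - 4)*(-5))) = 0*(-1*3 + (9 - (1 - 4)*(-5))) = 0*(-3 + (9 - (-3)*(-5))) = 0*(-3 + (9 - 1*15)) = 0*(-3 + (9 - 15)) = 0*(-3 - 6) = 0*(-9) = 0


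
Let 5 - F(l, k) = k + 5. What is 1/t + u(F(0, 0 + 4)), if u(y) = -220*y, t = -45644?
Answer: 40166719/45644 ≈ 880.00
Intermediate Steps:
F(l, k) = -k (F(l, k) = 5 - (k + 5) = 5 - (5 + k) = 5 + (-5 - k) = -k)
1/t + u(F(0, 0 + 4)) = 1/(-45644) - (-220)*(0 + 4) = -1/45644 - (-220)*4 = -1/45644 - 220*(-4) = -1/45644 + 880 = 40166719/45644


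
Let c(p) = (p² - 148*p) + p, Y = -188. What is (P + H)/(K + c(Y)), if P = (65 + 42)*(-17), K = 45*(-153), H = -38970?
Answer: -40789/56095 ≈ -0.72714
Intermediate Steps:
K = -6885
c(p) = p² - 147*p
P = -1819 (P = 107*(-17) = -1819)
(P + H)/(K + c(Y)) = (-1819 - 38970)/(-6885 - 188*(-147 - 188)) = -40789/(-6885 - 188*(-335)) = -40789/(-6885 + 62980) = -40789/56095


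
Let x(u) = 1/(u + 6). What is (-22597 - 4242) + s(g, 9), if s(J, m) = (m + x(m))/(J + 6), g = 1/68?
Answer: -164648017/6135 ≈ -26838.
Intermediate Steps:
x(u) = 1/(6 + u)
g = 1/68 ≈ 0.014706
s(J, m) = (m + 1/(6 + m))/(6 + J) (s(J, m) = (m + 1/(6 + m))/(J + 6) = (m + 1/(6 + m))/(6 + J))
(-22597 - 4242) + s(g, 9) = (-22597 - 4242) + (1 + 9*(6 + 9))/((6 + 1/68)*(6 + 9)) = -26839 + (1 + 9*15)/((409/68)*15) = -26839 + (68/409)*(1/15)*(1 + 135) = -26839 + (68/409)*(1/15)*136 = -26839 + 9248/6135 = -164648017/6135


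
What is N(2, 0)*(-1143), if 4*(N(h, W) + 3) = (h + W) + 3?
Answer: 8001/4 ≈ 2000.3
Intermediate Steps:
N(h, W) = -9/4 + W/4 + h/4 (N(h, W) = -3 + ((h + W) + 3)/4 = -3 + ((W + h) + 3)/4 = -3 + (3 + W + h)/4 = -3 + (3/4 + W/4 + h/4) = -9/4 + W/4 + h/4)
N(2, 0)*(-1143) = (-9/4 + (1/4)*0 + (1/4)*2)*(-1143) = (-9/4 + 0 + 1/2)*(-1143) = -7/4*(-1143) = 8001/4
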